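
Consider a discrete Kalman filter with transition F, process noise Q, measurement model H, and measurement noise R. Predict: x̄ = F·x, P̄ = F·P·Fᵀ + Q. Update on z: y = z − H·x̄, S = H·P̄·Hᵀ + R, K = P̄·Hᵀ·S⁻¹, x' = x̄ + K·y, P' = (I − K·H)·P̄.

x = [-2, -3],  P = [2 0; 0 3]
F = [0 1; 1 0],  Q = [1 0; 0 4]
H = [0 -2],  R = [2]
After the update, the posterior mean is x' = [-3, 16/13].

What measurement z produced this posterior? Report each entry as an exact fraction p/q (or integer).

z = [-3]

x̄ = F·x = [-3, -2]
P̄ = F·P·Fᵀ + Q = [4 0; 0 6]
S = H·P̄·Hᵀ + R = [26]
K = P̄·Hᵀ·S⁻¹ = [0; -6/13]
x' − x̄ = [0, 42/13] = K·y
y = (KᵀK)⁻¹·Kᵀ·(x' − x̄) = [-7]
z = y + H·x̄ = [-7] + [4] = [-3]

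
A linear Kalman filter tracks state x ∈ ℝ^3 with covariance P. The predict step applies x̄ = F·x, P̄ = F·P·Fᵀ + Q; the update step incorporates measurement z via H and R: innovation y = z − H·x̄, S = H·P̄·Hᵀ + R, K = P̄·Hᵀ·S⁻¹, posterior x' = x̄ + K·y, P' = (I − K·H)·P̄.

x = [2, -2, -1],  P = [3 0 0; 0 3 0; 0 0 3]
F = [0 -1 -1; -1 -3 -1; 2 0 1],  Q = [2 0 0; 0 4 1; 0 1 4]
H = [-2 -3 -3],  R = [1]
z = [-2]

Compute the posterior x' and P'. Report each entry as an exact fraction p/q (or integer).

x̄ = F·x = [3, 5, 3]
P̄ = F·P·Fᵀ + Q = [8 12 -3; 12 37 -8; -3 -8 19]
y = z − H·x̄ = [28]
S = H·P̄·Hᵀ + R = [501]
K = P̄·Hᵀ·S⁻¹ = [-43/501; -37/167; -9/167]
x' = x̄ + K·y = [299/501, -201/167, 249/167]
P' = (I − K·H)·P̄ = [2159/501 413/167 -888/167; 413/167 2072/167 -2335/167; -888/167 -2335/167 2930/167]

x' = [299/501, -201/167, 249/167]
P' = [2159/501 413/167 -888/167; 413/167 2072/167 -2335/167; -888/167 -2335/167 2930/167]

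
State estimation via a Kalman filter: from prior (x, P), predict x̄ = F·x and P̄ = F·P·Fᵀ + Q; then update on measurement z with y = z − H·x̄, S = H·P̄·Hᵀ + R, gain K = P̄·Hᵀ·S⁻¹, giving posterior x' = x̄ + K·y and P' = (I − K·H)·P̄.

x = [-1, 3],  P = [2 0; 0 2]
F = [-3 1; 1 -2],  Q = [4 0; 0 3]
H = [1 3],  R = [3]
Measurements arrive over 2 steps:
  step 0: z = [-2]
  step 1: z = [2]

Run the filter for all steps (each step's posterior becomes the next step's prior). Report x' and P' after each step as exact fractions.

step 0: x̄ = F·x = [6, -7]
step 0: P̄ = F·P·Fᵀ + Q = [24 -10; -10 13]
step 0: y = z − H·x̄ = [13]
step 0: S = H·P̄·Hᵀ + R = [84]
step 0: K = P̄·Hᵀ·S⁻¹ = [-1/14; 29/84]
step 0: x' = x̄ + K·y = [71/14, -211/84]
step 0: P' = (I − K·H)·P̄ = [165/7 -111/14; -111/14 251/84]
step 1: x̄ = F·x = [-1489/84, 212/21]
step 1: P̄ = F·P·Fᵀ + Q = [22403/84 -2776/21; -2776/21 1475/21]
step 1: y = z − H·x̄ = [-887/84]
step 1: S = H·P̄·Hᵀ + R = [9131/84]
step 1: K = P̄·Hᵀ·S⁻¹ = [-10909/9131; 6596/9131]
step 1: x' = x̄ + K·y = [-46664/9131, 22529/9131]
step 1: P' = (I − K·H)·P̄ = [1018518/9131 -350415/9131; -350415/9131 123401/9131]

step 0: x' = [71/14, -211/84], P' = [165/7 -111/14; -111/14 251/84]
step 1: x' = [-46664/9131, 22529/9131], P' = [1018518/9131 -350415/9131; -350415/9131 123401/9131]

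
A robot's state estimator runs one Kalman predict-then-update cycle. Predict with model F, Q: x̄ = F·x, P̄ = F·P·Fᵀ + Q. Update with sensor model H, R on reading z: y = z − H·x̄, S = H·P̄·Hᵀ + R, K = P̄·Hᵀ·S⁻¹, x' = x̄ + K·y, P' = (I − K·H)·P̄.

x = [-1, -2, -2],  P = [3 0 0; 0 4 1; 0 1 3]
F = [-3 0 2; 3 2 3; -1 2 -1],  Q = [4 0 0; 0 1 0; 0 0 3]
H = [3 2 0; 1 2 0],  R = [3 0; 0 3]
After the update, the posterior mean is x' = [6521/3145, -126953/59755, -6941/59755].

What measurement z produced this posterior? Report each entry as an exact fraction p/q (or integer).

z = [2, -2]

x̄ = F·x = [-1, -13, -1]
P̄ = F·P·Fᵀ + Q = [43 -5 7; -5 83 2; 7 2 21]
S = H·P̄·Hᵀ + R = [662 421; 421 358]
K = P̄·Hᵀ·S⁻¹ = [1511/3145 -1487/3145; -13723/59755 43011/59755; 4319/59755 -3243/59755]
x' − x̄ = [9666/3145, 649862/59755, 52814/59755] = K·y
y = (KᵀK)⁻¹·Kᵀ·(x' − x̄) = [31, 25]
z = y + H·x̄ = [31, 25] + [-29, -27] = [2, -2]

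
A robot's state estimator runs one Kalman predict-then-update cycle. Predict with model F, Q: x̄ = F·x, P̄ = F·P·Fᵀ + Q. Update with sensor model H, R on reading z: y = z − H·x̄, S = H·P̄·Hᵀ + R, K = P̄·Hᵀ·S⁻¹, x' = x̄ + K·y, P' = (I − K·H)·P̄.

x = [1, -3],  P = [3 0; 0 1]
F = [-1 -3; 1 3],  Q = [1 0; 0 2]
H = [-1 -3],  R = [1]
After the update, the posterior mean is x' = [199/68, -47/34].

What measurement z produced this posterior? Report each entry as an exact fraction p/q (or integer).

z = [1]

x̄ = F·x = [8, -8]
P̄ = F·P·Fᵀ + Q = [13 -12; -12 14]
S = H·P̄·Hᵀ + R = [68]
K = P̄·Hᵀ·S⁻¹ = [23/68; -15/34]
x' − x̄ = [-345/68, 225/34] = K·y
y = (KᵀK)⁻¹·Kᵀ·(x' − x̄) = [-15]
z = y + H·x̄ = [-15] + [16] = [1]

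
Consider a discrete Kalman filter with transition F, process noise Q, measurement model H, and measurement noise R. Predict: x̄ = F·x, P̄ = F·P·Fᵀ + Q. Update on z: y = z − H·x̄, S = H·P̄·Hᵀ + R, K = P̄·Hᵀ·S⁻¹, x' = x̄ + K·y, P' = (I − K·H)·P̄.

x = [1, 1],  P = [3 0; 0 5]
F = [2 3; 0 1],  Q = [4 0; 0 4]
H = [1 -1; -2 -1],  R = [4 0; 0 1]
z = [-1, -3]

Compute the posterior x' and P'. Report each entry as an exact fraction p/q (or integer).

x' = [635/702, 271/234]
P' = [466/1053 -184/351; -184/351 154/117]

x̄ = F·x = [5, 1]
P̄ = F·P·Fᵀ + Q = [61 15; 15 9]
y = z − H·x̄ = [-5, 8]
S = H·P̄·Hᵀ + R = [44 -98; -98 314]
K = P̄·Hᵀ·S⁻¹ = [509/2106 -380/1053; -323/702 -94/351]
x' = x̄ + K·y = [635/702, 271/234]
P' = (I − K·H)·P̄ = [466/1053 -184/351; -184/351 154/117]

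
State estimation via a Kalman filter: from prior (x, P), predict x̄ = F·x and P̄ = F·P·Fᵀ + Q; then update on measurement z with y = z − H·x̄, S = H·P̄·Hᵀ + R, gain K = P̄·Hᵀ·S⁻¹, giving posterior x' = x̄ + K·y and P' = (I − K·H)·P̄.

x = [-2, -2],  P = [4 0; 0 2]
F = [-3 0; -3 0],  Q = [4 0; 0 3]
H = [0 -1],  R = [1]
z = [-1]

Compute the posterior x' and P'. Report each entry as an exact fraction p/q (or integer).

x' = [3/2, 9/8]
P' = [38/5 9/10; 9/10 39/40]

x̄ = F·x = [6, 6]
P̄ = F·P·Fᵀ + Q = [40 36; 36 39]
y = z − H·x̄ = [5]
S = H·P̄·Hᵀ + R = [40]
K = P̄·Hᵀ·S⁻¹ = [-9/10; -39/40]
x' = x̄ + K·y = [3/2, 9/8]
P' = (I − K·H)·P̄ = [38/5 9/10; 9/10 39/40]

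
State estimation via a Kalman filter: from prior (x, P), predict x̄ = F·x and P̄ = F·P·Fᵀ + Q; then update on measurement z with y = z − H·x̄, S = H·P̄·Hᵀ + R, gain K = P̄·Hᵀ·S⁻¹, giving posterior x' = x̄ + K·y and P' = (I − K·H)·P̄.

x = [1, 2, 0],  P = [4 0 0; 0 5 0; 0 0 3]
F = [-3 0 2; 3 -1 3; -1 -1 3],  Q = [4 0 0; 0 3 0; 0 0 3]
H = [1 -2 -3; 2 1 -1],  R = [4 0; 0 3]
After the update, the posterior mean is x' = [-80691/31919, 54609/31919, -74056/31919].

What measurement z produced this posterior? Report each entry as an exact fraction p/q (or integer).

x̄ = F·x = [-3, 1, -3]
P̄ = F·P·Fᵀ + Q = [52 -18 30; -18 71 20; 30 20 39]
S = H·P̄·Hᵀ + R = [823 -97; -97 89]
K = P̄·Hᵀ·S⁻¹ = [2627/31919 22947/31919; -18125/63838 -8995/63838; -3663/31919 10712/31919]
x' − x̄ = [15066/31919, 22690/31919, 21701/31919] = K·y
y = (KᵀK)⁻¹·Kᵀ·(x' − x̄) = [-3, 1]
z = y + H·x̄ = [-3, 1] + [4, -2] = [1, -1]

z = [1, -1]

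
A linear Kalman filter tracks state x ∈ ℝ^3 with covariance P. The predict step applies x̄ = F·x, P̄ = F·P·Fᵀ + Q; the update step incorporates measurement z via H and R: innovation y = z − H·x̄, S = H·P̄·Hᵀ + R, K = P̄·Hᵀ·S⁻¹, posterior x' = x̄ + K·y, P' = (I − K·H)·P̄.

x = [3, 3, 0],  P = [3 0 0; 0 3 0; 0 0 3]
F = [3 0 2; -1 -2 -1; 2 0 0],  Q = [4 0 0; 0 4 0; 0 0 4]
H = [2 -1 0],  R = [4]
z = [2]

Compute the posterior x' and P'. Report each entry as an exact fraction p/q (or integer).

x̄ = F·x = [9, -9, 6]
P̄ = F·P·Fᵀ + Q = [43 -15 18; -15 22 -6; 18 -6 16]
y = z − H·x̄ = [-25]
S = H·P̄·Hᵀ + R = [258]
K = P̄·Hᵀ·S⁻¹ = [101/258; -26/129; 7/43]
x' = x̄ + K·y = [-203/258, -511/129, 83/43]
P' = (I − K·H)·P̄ = [893/258 691/129 67/43; 691/129 1486/129 106/43; 67/43 106/43 394/43]

x' = [-203/258, -511/129, 83/43]
P' = [893/258 691/129 67/43; 691/129 1486/129 106/43; 67/43 106/43 394/43]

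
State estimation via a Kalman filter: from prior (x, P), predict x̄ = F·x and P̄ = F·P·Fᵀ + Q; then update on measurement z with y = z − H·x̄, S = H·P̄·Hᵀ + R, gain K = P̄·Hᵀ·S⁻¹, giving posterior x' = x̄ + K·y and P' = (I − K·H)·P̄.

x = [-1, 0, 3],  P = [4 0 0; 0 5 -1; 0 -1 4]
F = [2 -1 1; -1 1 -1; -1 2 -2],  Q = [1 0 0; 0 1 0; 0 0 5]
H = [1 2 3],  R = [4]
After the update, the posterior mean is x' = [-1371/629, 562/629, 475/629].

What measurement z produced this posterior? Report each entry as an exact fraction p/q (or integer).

z = [2]

x̄ = F·x = [1, -2, -5]
P̄ = F·P·Fᵀ + Q = [28 -19 -30; -19 16 26; -30 26 53]
S = H·P̄·Hᵀ + R = [629]
K = P̄·Hᵀ·S⁻¹ = [-100/629; 91/629; 181/629]
x' − x̄ = [-2000/629, 1820/629, 3620/629] = K·y
y = (KᵀK)⁻¹·Kᵀ·(x' − x̄) = [20]
z = y + H·x̄ = [20] + [-18] = [2]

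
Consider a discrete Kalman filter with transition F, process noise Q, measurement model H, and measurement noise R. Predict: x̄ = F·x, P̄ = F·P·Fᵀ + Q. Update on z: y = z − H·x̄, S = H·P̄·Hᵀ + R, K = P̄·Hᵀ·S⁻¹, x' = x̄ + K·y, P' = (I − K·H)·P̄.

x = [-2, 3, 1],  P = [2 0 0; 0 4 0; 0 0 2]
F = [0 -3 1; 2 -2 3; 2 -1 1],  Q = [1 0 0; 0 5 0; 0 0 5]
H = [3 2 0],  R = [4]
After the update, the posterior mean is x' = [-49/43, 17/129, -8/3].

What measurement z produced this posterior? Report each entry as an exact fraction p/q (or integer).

z = [-3]

x̄ = F·x = [-8, -7, -6]
P̄ = F·P·Fᵀ + Q = [39 30 14; 30 47 22; 14 22 19]
S = H·P̄·Hᵀ + R = [903]
K = P̄·Hᵀ·S⁻¹ = [59/301; 184/903; 2/21]
x' − x̄ = [295/43, 920/129, 10/3] = K·y
y = (KᵀK)⁻¹·Kᵀ·(x' − x̄) = [35]
z = y + H·x̄ = [35] + [-38] = [-3]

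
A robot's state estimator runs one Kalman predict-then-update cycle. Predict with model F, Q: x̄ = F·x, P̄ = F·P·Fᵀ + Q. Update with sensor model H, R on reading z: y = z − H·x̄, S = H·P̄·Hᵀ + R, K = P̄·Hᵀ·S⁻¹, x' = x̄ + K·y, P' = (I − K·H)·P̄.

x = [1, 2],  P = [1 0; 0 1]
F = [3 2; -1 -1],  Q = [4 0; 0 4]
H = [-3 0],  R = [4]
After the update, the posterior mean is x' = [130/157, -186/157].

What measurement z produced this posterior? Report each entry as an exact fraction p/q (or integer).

x̄ = F·x = [7, -3]
P̄ = F·P·Fᵀ + Q = [17 -5; -5 6]
S = H·P̄·Hᵀ + R = [157]
K = P̄·Hᵀ·S⁻¹ = [-51/157; 15/157]
x' − x̄ = [-969/157, 285/157] = K·y
y = (KᵀK)⁻¹·Kᵀ·(x' − x̄) = [19]
z = y + H·x̄ = [19] + [-21] = [-2]

z = [-2]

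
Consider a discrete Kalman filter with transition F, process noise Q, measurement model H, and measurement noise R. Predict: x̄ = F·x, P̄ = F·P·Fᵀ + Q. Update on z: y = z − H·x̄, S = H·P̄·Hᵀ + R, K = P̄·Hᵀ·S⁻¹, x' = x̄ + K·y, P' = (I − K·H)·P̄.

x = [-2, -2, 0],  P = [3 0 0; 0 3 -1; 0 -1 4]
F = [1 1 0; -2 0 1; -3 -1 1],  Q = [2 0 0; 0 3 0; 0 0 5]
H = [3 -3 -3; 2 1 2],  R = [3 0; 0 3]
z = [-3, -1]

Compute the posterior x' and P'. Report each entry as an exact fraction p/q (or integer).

x̄ = F·x = [-4, 4, 8]
P̄ = F·P·Fᵀ + Q = [8 -7 -13; -7 19 23; -13 23 41]
y = z − H·x̄ = [45, -13]
S = H·P̄·Hᵀ + R = [1389 -441; -441 178]
K = P̄·Hᵀ·S⁻¹ = [2485/17587 4477/17587; -1225/17587 2004/17587; -2093/17587 2620/17587]
x' = x̄ + K·y = [-16724/17587, -10829/17587, 12451/17587]
P' = (I − K·H)·P̄ = [8065/17587 13859/17587 -8279/17587; 13859/17587 51874/17587 -36790/17587; -8279/17587 -36790/17587 30604/17587]

x' = [-16724/17587, -10829/17587, 12451/17587]
P' = [8065/17587 13859/17587 -8279/17587; 13859/17587 51874/17587 -36790/17587; -8279/17587 -36790/17587 30604/17587]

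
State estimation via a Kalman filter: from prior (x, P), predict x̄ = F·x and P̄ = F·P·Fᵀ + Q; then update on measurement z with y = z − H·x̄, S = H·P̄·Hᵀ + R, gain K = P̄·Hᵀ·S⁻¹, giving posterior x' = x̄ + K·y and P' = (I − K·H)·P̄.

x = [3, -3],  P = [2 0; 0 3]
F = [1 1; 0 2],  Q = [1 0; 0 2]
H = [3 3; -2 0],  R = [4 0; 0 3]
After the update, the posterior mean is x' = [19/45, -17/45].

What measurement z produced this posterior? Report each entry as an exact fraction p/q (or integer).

x̄ = F·x = [0, -6]
P̄ = F·P·Fᵀ + Q = [6 6; 6 14]
S = H·P̄·Hᵀ + R = [292 -72; -72 27]
K = P̄·Hᵀ·S⁻¹ = [1/25 -76/225; 7/25 68/225]
x' − x̄ = [19/45, 253/45] = K·y
y = (KᵀK)⁻¹·Kᵀ·(x' − x̄) = [19, 1]
z = y + H·x̄ = [19, 1] + [-18, 0] = [1, 1]

z = [1, 1]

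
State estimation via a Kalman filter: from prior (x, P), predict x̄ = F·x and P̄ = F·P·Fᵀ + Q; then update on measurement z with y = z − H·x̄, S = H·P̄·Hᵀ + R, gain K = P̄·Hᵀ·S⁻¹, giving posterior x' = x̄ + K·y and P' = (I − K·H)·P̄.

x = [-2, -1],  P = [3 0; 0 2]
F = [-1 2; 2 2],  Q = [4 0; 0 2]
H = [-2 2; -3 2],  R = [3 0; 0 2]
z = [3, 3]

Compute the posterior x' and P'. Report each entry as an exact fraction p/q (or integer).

x' = [-2625/2171, -336/2171]
P' = [6610/2171 8488/2171; 8488/2171 11542/2171]

x̄ = F·x = [0, -6]
P̄ = F·P·Fᵀ + Q = [15 2; 2 22]
y = z − H·x̄ = [15, 15]
S = H·P̄·Hᵀ + R = [135 158; 158 201]
K = P̄·Hᵀ·S⁻¹ = [1252/2171 -1427/2171; 2036/2171 -1190/2171]
x' = x̄ + K·y = [-2625/2171, -336/2171]
P' = (I − K·H)·P̄ = [6610/2171 8488/2171; 8488/2171 11542/2171]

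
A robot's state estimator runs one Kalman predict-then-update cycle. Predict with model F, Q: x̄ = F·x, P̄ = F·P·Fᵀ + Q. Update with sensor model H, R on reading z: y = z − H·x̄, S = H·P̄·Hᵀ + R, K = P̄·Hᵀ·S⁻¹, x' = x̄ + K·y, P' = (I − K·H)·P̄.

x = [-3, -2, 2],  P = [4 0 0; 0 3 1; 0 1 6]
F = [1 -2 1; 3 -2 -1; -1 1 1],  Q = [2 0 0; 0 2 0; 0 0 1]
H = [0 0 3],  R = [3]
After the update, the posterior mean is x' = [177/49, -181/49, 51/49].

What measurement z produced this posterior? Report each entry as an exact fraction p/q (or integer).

z = [3]

x̄ = F·x = [3, -7, 3]
P̄ = F·P·Fᵀ + Q = [20 18 -5; 18 60 -27; -5 -27 16]
S = H·P̄·Hᵀ + R = [147]
K = P̄·Hᵀ·S⁻¹ = [-5/49; -27/49; 16/49]
x' − x̄ = [30/49, 162/49, -96/49] = K·y
y = (KᵀK)⁻¹·Kᵀ·(x' − x̄) = [-6]
z = y + H·x̄ = [-6] + [9] = [3]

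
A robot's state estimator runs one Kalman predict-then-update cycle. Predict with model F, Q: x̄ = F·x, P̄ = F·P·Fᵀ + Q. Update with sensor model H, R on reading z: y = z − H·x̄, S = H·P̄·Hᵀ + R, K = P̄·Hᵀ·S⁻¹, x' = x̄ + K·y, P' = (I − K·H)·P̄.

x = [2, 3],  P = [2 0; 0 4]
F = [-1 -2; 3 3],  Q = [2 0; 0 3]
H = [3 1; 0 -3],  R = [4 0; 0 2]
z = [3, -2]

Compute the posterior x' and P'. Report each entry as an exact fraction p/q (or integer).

x' = [6964/10807, 7683/10807]
P' = [4640/10807 -840/10807; -840/10807 2388/10807]

x̄ = F·x = [-8, 15]
P̄ = F·P·Fᵀ + Q = [20 -30; -30 57]
y = z − H·x̄ = [12, 43]
S = H·P̄·Hᵀ + R = [61 99; 99 515]
K = P̄·Hᵀ·S⁻¹ = [3270/10807 1260/10807; -33/10807 -3582/10807]
x' = x̄ + K·y = [6964/10807, 7683/10807]
P' = (I − K·H)·P̄ = [4640/10807 -840/10807; -840/10807 2388/10807]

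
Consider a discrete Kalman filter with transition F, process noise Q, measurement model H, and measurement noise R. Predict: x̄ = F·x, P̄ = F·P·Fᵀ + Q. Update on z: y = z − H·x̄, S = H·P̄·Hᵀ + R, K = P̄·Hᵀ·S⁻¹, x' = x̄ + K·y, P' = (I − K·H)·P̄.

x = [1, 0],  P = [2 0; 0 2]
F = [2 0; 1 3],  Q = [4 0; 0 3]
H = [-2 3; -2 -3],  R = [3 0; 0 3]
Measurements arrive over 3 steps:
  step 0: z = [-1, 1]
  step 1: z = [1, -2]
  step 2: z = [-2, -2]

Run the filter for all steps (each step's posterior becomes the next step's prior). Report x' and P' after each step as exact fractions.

step 0: x' = [246/4331, -1421/4331], P' = [1572/4331 4/4331; 4/4331 2149/12993]
step 1: x' = [1521532/5974201, 2702361/5974201], P' = [2093460/5974201 9504/5974201; 9504/5974201 962052/5974201]
step 2: x' = [7712410856/8098062977, 461628149/8098062977], P' = [2836114644/8098062977 12731832/8098062977; 12731832/8098062977 1303662537/8098062977]

step 0: x̄ = F·x = [2, 1]
step 0: P̄ = F·P·Fᵀ + Q = [12 4; 4 23]
step 0: y = z − H·x̄ = [0, 8]
step 0: S = H·P̄·Hᵀ + R = [210 -159; -159 306]
step 0: K = P̄·Hᵀ·S⁻¹ = [-1044/4331 -1052/4331; 2141/12993 -719/4331]
step 0: x' = x̄ + K·y = [246/4331, -1421/4331]
step 0: P' = (I − K·H)·P̄ = [1572/4331 4/4331; 4/4331 2149/12993]
step 1: x̄ = F·x = [492/4331, -4017/4331]
step 1: P̄ = F·P·Fᵀ + Q = [23612/4331 3168/4331; 3168/4331 21036/4331]
step 1: y = z − H·x̄ = [17366/4331, -19729/4331]
step 1: S = H·P̄·Hᵀ + R = [258749/4331 -94876/4331; -94876/4331 334781/4331]
step 1: K = P̄·Hᵀ·S⁻¹ = [-1386136/5974201 -1405144/5974201; 955716/5974201 -968388/5974201]
step 1: x' = x̄ + K·y = [1521532/5974201, 2702361/5974201]
step 1: P' = (I − K·H)·P̄ = [2093460/5974201 9504/5974201; 9504/5974201 962052/5974201]
step 2: x̄ = F·x = [3043064/5974201, 9628615/5974201]
step 2: P̄ = F·P·Fᵀ + Q = [32270644/5974201 4243944/5974201; 4243944/5974201 28731555/5974201]
step 2: y = z − H·x̄ = [-34748119/5974201, 23023571/5974201]
step 2: S = H·P̄·Hᵀ + R = [354661846/5974201 -129501419/5974201; -129501419/5974201 456516502/5974201]
step 2: K = P̄·Hᵀ·S⁻¹ = [-1878011264/8098062977 -1903474928/8098062977; 1295174649/8098062977 -1312150425/8098062977]
step 2: x' = x̄ + K·y = [7712410856/8098062977, 461628149/8098062977]
step 2: P' = (I − K·H)·P̄ = [2836114644/8098062977 12731832/8098062977; 12731832/8098062977 1303662537/8098062977]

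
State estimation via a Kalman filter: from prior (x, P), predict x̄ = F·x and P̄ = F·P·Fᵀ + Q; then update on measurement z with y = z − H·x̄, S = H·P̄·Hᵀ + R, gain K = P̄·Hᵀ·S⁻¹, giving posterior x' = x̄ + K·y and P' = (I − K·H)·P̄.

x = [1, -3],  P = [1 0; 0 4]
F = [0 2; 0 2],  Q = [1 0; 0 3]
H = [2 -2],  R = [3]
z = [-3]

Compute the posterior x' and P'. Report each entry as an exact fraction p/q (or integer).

x̄ = F·x = [-6, -6]
P̄ = F·P·Fᵀ + Q = [17 16; 16 19]
y = z − H·x̄ = [-3]
S = H·P̄·Hᵀ + R = [19]
K = P̄·Hᵀ·S⁻¹ = [2/19; -6/19]
x' = x̄ + K·y = [-120/19, -96/19]
P' = (I − K·H)·P̄ = [319/19 316/19; 316/19 325/19]

x' = [-120/19, -96/19]
P' = [319/19 316/19; 316/19 325/19]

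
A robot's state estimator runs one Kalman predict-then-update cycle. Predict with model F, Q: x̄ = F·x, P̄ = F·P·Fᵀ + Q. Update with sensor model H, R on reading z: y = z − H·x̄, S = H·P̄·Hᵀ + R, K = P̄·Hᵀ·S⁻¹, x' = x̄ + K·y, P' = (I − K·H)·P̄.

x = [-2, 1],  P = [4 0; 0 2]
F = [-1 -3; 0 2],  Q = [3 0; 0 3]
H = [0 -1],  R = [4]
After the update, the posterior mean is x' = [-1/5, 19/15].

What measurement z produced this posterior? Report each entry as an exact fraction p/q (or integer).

z = [-1]

x̄ = F·x = [-1, 2]
P̄ = F·P·Fᵀ + Q = [25 -12; -12 11]
S = H·P̄·Hᵀ + R = [15]
K = P̄·Hᵀ·S⁻¹ = [4/5; -11/15]
x' − x̄ = [4/5, -11/15] = K·y
y = (KᵀK)⁻¹·Kᵀ·(x' − x̄) = [1]
z = y + H·x̄ = [1] + [-2] = [-1]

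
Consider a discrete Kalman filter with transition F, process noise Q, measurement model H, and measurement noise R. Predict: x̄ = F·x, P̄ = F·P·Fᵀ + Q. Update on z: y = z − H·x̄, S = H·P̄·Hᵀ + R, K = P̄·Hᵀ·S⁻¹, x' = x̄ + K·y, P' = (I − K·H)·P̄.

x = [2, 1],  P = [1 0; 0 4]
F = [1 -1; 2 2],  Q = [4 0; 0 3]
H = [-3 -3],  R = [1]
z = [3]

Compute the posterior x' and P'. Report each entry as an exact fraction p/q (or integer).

x̄ = F·x = [1, 6]
P̄ = F·P·Fᵀ + Q = [9 -6; -6 23]
y = z − H·x̄ = [24]
S = H·P̄·Hᵀ + R = [181]
K = P̄·Hᵀ·S⁻¹ = [-9/181; -51/181]
x' = x̄ + K·y = [-35/181, -138/181]
P' = (I − K·H)·P̄ = [1548/181 -1545/181; -1545/181 1562/181]

x' = [-35/181, -138/181]
P' = [1548/181 -1545/181; -1545/181 1562/181]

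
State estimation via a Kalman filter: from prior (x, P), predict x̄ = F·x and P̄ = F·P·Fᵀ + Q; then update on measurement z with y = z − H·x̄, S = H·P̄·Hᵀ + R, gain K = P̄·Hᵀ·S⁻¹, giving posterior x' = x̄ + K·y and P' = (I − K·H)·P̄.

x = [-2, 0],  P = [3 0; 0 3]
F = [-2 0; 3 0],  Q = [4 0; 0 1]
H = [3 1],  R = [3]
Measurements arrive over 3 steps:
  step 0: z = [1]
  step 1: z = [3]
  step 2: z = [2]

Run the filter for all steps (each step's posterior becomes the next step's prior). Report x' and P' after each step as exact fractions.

step 0: x̄ = F·x = [4, -6]
step 0: P̄ = F·P·Fᵀ + Q = [16 -18; -18 28]
step 0: y = z − H·x̄ = [-5]
step 0: S = H·P̄·Hᵀ + R = [67]
step 0: K = P̄·Hᵀ·S⁻¹ = [30/67; -26/67]
step 0: x' = x̄ + K·y = [118/67, -272/67]
step 0: P' = (I − K·H)·P̄ = [172/67 -426/67; -426/67 1200/67]
step 1: x̄ = F·x = [-236/67, 354/67]
step 1: P̄ = F·P·Fᵀ + Q = [956/67 -1032/67; -1032/67 1615/67]
step 1: y = z − H·x̄ = [555/67]
step 1: S = H·P̄·Hᵀ + R = [4228/67]
step 1: K = P̄·Hᵀ·S⁻¹ = [459/1057; -1481/4228]
step 1: x' = x̄ + K·y = [79/1057, 10071/4228]
step 1: P' = (I − K·H)·P̄ = [2504/1057 -6135/1057; -6135/1057 69177/4228]
step 2: x̄ = F·x = [-158/1057, 237/1057]
step 2: P̄ = F·P·Fᵀ + Q = [14244/1057 -15024/1057; -15024/1057 23593/1057]
step 2: y = z − H·x̄ = [2351/1057]
step 2: S = H·P̄·Hᵀ + R = [64816/1057]
step 2: K = P̄·Hᵀ·S⁻¹ = [6927/16204; -21479/64816]
step 2: x' = x̄ + K·y = [12985/16204, -33241/64816]
step 2: P' = (I − K·H)·P̄ = [9195/4051 -89559/16204; -89559/16204 1010271/64816]

step 0: x' = [118/67, -272/67], P' = [172/67 -426/67; -426/67 1200/67]
step 1: x' = [79/1057, 10071/4228], P' = [2504/1057 -6135/1057; -6135/1057 69177/4228]
step 2: x' = [12985/16204, -33241/64816], P' = [9195/4051 -89559/16204; -89559/16204 1010271/64816]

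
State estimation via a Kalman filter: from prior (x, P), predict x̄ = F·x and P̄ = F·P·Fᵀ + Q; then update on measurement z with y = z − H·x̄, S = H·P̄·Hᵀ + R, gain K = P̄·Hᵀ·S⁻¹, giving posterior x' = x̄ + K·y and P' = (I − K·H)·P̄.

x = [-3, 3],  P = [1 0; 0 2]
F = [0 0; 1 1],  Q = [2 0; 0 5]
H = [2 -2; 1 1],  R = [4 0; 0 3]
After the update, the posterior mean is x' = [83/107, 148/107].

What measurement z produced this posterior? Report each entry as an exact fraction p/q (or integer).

x̄ = F·x = [0, 0]
P̄ = F·P·Fᵀ + Q = [2 0; 0 8]
S = H·P̄·Hᵀ + R = [44 -12; -12 13]
K = P̄·Hᵀ·S⁻¹ = [19/107 34/107; -28/107 40/107]
x' − x̄ = [83/107, 148/107] = K·y
y = (KᵀK)⁻¹·Kᵀ·(x' − x̄) = [-1, 3]
z = y + H·x̄ = [-1, 3] + [0, 0] = [-1, 3]

z = [-1, 3]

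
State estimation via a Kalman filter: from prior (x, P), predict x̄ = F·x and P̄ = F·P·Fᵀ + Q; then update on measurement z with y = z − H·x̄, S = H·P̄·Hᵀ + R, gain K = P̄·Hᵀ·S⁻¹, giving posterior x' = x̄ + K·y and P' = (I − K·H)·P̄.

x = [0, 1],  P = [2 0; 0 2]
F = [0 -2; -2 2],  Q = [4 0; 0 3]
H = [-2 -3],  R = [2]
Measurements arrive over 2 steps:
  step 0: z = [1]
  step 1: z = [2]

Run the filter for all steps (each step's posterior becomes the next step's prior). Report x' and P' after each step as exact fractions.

step 0: x' = [-2, 127/125], P' = [12 -8; -8 694/125]
step 1: x' = [6470/12343, -86458/86401], P' = [106596/12343 -72376/12343; -72376/12343 363022/86401]

step 0: x̄ = F·x = [-2, 2]
step 0: P̄ = F·P·Fᵀ + Q = [12 -8; -8 19]
step 0: y = z − H·x̄ = [3]
step 0: S = H·P̄·Hᵀ + R = [125]
step 0: K = P̄·Hᵀ·S⁻¹ = [0; -41/125]
step 0: x' = x̄ + K·y = [-2, 127/125]
step 0: P' = (I − K·H)·P̄ = [12 -8; -8 694/125]
step 1: x̄ = F·x = [-254/125, 754/125]
step 1: P̄ = F·P·Fᵀ + Q = [3276/125 -6776/125; -6776/125 17151/125]
step 1: y = z − H·x̄ = [2004/125]
step 1: S = H·P̄·Hᵀ + R = [86401/125]
step 1: K = P̄·Hᵀ·S⁻¹ = [1968/12343; -37901/86401]
step 1: x' = x̄ + K·y = [6470/12343, -86458/86401]
step 1: P' = (I − K·H)·P̄ = [106596/12343 -72376/12343; -72376/12343 363022/86401]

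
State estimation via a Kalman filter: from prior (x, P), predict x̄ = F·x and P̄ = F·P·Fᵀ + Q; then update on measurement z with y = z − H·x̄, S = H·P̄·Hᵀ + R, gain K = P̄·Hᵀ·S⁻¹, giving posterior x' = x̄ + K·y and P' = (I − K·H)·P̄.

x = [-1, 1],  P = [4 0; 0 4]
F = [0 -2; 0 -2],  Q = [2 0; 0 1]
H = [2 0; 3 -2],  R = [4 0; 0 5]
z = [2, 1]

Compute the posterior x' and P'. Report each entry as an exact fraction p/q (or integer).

x̄ = F·x = [-2, -2]
P̄ = F·P·Fᵀ + Q = [18 16; 16 17]
y = z − H·x̄ = [6, 3]
S = H·P̄·Hᵀ + R = [76 44; 44 43]
K = P̄·Hᵀ·S⁻¹ = [145/333 22/333; 190/333 -86/333]
x' = x̄ + K·y = [30/37, 24/37]
P' = (I − K·H)·P̄ = [290/333 380/333; 380/333 785/333]

x' = [30/37, 24/37]
P' = [290/333 380/333; 380/333 785/333]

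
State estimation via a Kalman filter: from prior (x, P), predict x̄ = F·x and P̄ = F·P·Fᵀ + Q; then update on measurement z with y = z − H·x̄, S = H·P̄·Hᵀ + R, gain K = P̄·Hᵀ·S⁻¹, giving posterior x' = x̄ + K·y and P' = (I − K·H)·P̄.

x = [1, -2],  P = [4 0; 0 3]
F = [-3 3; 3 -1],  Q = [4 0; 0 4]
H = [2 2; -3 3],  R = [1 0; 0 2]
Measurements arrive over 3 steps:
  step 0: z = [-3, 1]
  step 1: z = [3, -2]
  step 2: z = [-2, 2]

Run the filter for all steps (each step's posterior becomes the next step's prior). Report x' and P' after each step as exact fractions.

step 0: x' = [-58217/62613, -36479/62613], P' = [7343/62613 383/62613; 383/62613 7319/62613]
step 1: x' = [145855498/136917671, 48365260/136917671], P' = [15822668/136917671 825208/136917671; 825208/136917671 15768712/136917671]
step 2: x' = [-250056791878/297394386715, -30429461378/297394386715], P' = [34365505256/297394386715 1793625636/297394386715; 1793625636/297394386715 34249258056/297394386715]

step 0: x̄ = F·x = [-9, 5]
step 0: P̄ = F·P·Fᵀ + Q = [67 -45; -45 43]
step 0: y = z − H·x̄ = [5, -41]
step 0: S = H·P̄·Hᵀ + R = [81 -144; -144 1802]
step 0: K = P̄·Hᵀ·S⁻¹ = [15452/62613 -1160/6957; 15404/62613 1156/6957]
step 0: x' = x̄ + K·y = [-58217/62613, -36479/62613]
step 0: P' = (I − K·H)·P̄ = [7343/62613 383/62613; 383/62613 7319/62613]
step 1: x̄ = F·x = [7246/6957, -138172/62613]
step 1: P̄ = F·P·Fᵀ + Q = [4636/773 -9272/6957; -9272/6957 321560/62613]
step 1: y = z − H·x̄ = [333755/62613, 161644/20871]
step 1: S = H·P̄·Hᵀ + R = [2183333/62613 -107912/20871; -107912/20871 877886/6957]
step 1: K = P̄·Hᵀ·S⁻¹ = [33295752/136917671 -22496190/136917671; 33187840/136917671 22415256/136917671]
step 1: x' = x̄ + K·y = [145855498/136917671, 48365260/136917671]
step 1: P' = (I − K·H)·P̄ = [15822668/136917671 825208/136917671; 825208/136917671 15768712/136917671]
step 2: x̄ = F·x = [-292470714/136917671, 389201234/136917671]
step 2: P̄ = F·P·Fᵀ + Q = [817139360/136917671 -179807652/136917671; -179807652/136917671 700892160/136917671]
step 2: y = z − H·x̄ = [-467296382/136917671, -1771180502/136917671]
step 2: S = H·P̄·Hᵀ + R = [4770582535/136917671 -697483200/136917671; -697483200/136917671 17172656758/136917671]
step 2: K = P̄·Hᵀ·S⁻¹ = [72318261784/297394386715 -9771563886/59478877343; 72085767384/297394386715 9736689726/59478877343]
step 2: x' = x̄ + K·y = [-250056791878/297394386715, -30429461378/297394386715]
step 2: P' = (I − K·H)·P̄ = [34365505256/297394386715 1793625636/297394386715; 1793625636/297394386715 34249258056/297394386715]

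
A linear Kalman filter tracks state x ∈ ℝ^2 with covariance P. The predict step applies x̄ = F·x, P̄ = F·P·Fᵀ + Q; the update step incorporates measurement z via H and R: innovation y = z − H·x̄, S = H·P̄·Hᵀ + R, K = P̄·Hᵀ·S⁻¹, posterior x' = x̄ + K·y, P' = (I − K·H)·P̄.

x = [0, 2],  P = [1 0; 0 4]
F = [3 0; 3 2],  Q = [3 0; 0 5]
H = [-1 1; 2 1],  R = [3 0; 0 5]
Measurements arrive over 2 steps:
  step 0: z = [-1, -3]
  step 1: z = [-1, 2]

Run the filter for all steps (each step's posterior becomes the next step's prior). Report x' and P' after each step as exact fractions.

step 0: x̄ = F·x = [0, 4]
step 0: P̄ = F·P·Fᵀ + Q = [12 9; 9 30]
step 0: y = z − H·x̄ = [-5, -7]
step 0: S = H·P̄·Hᵀ + R = [27 15; 15 119]
step 0: K = P̄·Hᵀ·S⁻¹ = [-71/249 26/83; 593/996 109/332]
step 0: x' = x̄ + K·y = [-191/249, -635/498]
step 0: P' = (I − K·H)·P̄ = [67/83 -4/83; -4/83 577/332]
step 1: x̄ = F·x = [-191/83, -1208/249]
step 1: P̄ = F·P·Fᵀ + Q = [852/83 579/83; 579/83 1547/83]
step 1: y = z − H·x̄ = [386/249, 2852/249]
step 1: S = H·P̄·Hᵀ + R = [1490/83 422/83; 422/83 7686/83]
step 1: K = P̄·Hᵀ·S⁻¹ = [-4611/16979 10593/33958; 37943/67916 21819/67916]
step 1: x' = x̄ + K·y = [14445/16979, -10379/33958]
step 1: P' = (I − K·H)·P̄ = [26877/33958 -789/33958; -789/33958 112251/67916]

step 0: x' = [-191/249, -635/498], P' = [67/83 -4/83; -4/83 577/332]
step 1: x' = [14445/16979, -10379/33958], P' = [26877/33958 -789/33958; -789/33958 112251/67916]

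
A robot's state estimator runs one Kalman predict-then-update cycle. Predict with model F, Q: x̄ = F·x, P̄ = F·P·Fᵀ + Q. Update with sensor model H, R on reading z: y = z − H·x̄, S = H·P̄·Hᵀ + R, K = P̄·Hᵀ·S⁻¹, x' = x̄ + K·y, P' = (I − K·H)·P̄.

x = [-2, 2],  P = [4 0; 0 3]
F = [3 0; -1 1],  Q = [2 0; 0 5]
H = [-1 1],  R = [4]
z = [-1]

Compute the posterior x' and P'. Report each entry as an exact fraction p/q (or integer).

x' = [41/39, 8/13]
P' = [232/39 44/13; 44/13 60/13]

x̄ = F·x = [-6, 4]
P̄ = F·P·Fᵀ + Q = [38 -12; -12 12]
y = z − H·x̄ = [-11]
S = H·P̄·Hᵀ + R = [78]
K = P̄·Hᵀ·S⁻¹ = [-25/39; 4/13]
x' = x̄ + K·y = [41/39, 8/13]
P' = (I − K·H)·P̄ = [232/39 44/13; 44/13 60/13]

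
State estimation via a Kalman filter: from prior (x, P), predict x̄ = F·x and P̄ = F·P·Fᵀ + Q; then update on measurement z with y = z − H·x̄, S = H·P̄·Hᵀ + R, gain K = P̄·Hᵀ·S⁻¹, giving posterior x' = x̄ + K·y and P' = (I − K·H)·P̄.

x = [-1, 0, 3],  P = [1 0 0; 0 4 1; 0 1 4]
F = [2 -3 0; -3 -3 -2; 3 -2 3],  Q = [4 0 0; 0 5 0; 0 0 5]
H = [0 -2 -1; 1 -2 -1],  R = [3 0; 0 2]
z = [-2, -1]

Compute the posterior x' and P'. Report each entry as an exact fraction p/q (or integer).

x̄ = F·x = [-2, -3, 6]
P̄ = F·P·Fᵀ + Q = [44 36 21; 36 78 -14; 21 -14 54]
y = z − H·x̄ = [-2, 1]
S = H·P̄·Hᵀ + R = [313 217; 217 170]
K = P̄·Hᵀ·S⁻¹ = [-5177/6121 4844/6121; -1138/6121 -2364/6121; -3335/6121 4077/6121]
x' = x̄ + K·y = [2956/6121, -18451/6121, 47473/6121]
P' = (I − K·H)·P̄ = [25219/6121 -1314/6121 18159/6121; -1314/6121 65258/6121 -127102/6121; 18159/6121 -127102/6121 264209/6121]

x' = [2956/6121, -18451/6121, 47473/6121]
P' = [25219/6121 -1314/6121 18159/6121; -1314/6121 65258/6121 -127102/6121; 18159/6121 -127102/6121 264209/6121]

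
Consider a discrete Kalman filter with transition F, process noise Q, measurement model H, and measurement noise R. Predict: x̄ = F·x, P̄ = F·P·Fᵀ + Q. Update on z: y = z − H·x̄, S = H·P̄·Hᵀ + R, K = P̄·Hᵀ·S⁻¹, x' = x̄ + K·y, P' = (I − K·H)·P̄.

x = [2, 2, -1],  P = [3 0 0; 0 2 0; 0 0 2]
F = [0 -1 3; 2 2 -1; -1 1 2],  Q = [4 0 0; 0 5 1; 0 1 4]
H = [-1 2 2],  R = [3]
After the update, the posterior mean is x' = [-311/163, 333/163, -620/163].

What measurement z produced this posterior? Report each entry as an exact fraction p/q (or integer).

x̄ = F·x = [-5, 9, -2]
P̄ = F·P·Fᵀ + Q = [24 -10 10; -10 27 -5; 10 -5 17]
S = H·P̄·Hᵀ + R = [163]
K = P̄·Hᵀ·S⁻¹ = [-24/163; 54/163; 14/163]
x' − x̄ = [504/163, -1134/163, -294/163] = K·y
y = (KᵀK)⁻¹·Kᵀ·(x' − x̄) = [-21]
z = y + H·x̄ = [-21] + [19] = [-2]

z = [-2]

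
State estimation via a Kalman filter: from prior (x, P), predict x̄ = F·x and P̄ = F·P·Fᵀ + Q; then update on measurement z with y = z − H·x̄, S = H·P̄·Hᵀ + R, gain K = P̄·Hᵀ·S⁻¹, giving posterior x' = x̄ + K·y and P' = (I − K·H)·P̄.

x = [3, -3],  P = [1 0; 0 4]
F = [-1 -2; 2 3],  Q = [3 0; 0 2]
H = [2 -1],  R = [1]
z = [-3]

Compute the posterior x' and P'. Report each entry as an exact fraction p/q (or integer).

x' = [-111/227, 447/227]
P' = [184/227 302/227; 302/227 698/227]

x̄ = F·x = [3, -3]
P̄ = F·P·Fᵀ + Q = [20 -26; -26 42]
y = z − H·x̄ = [-12]
S = H·P̄·Hᵀ + R = [227]
K = P̄·Hᵀ·S⁻¹ = [66/227; -94/227]
x' = x̄ + K·y = [-111/227, 447/227]
P' = (I − K·H)·P̄ = [184/227 302/227; 302/227 698/227]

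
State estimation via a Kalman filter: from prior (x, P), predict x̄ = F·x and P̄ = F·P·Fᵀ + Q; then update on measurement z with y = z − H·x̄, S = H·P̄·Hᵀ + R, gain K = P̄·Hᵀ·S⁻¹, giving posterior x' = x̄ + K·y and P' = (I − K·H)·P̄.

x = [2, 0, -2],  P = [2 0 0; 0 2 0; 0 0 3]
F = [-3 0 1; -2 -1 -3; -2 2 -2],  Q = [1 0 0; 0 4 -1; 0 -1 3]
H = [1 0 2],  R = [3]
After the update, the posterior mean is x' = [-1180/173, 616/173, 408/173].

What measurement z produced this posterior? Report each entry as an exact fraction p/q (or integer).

z = [-2]

x̄ = F·x = [-8, 2, 0]
P̄ = F·P·Fᵀ + Q = [22 3 6; 3 41 21; 6 21 31]
S = H·P̄·Hᵀ + R = [173]
K = P̄·Hᵀ·S⁻¹ = [34/173; 45/173; 68/173]
x' − x̄ = [204/173, 270/173, 408/173] = K·y
y = (KᵀK)⁻¹·Kᵀ·(x' − x̄) = [6]
z = y + H·x̄ = [6] + [-8] = [-2]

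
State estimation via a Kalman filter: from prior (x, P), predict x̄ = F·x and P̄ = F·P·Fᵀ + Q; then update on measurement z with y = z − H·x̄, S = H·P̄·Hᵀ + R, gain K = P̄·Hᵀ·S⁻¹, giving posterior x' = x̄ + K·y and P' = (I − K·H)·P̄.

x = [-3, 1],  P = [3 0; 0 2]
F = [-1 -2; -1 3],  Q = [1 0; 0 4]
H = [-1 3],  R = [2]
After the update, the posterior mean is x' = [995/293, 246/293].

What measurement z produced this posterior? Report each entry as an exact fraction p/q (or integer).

z = [-1]

x̄ = F·x = [1, 6]
P̄ = F·P·Fᵀ + Q = [12 -9; -9 25]
S = H·P̄·Hᵀ + R = [293]
K = P̄·Hᵀ·S⁻¹ = [-39/293; 84/293]
x' − x̄ = [702/293, -1512/293] = K·y
y = (KᵀK)⁻¹·Kᵀ·(x' − x̄) = [-18]
z = y + H·x̄ = [-18] + [17] = [-1]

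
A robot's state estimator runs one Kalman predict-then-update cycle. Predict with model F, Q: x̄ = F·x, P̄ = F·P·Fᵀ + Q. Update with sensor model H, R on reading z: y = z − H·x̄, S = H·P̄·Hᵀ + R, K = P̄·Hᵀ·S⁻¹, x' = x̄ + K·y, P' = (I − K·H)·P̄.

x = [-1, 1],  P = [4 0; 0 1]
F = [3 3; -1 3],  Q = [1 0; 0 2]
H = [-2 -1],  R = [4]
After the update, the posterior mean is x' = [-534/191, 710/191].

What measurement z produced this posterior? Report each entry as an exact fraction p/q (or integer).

z = [2]

x̄ = F·x = [0, 4]
P̄ = F·P·Fᵀ + Q = [46 -3; -3 15]
S = H·P̄·Hᵀ + R = [191]
K = P̄·Hᵀ·S⁻¹ = [-89/191; -9/191]
x' − x̄ = [-534/191, -54/191] = K·y
y = (KᵀK)⁻¹·Kᵀ·(x' − x̄) = [6]
z = y + H·x̄ = [6] + [-4] = [2]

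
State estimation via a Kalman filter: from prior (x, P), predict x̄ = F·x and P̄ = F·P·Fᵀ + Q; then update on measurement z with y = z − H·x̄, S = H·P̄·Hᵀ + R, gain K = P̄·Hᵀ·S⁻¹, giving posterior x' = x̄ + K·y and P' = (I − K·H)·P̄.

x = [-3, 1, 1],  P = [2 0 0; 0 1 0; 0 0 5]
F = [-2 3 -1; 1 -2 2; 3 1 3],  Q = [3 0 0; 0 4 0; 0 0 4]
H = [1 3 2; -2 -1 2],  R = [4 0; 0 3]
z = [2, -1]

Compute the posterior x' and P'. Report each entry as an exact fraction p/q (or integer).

x' = [78923/27589, -34093/27589, 42653/27589]
P' = [235554/27589 -169934/27589 139754/27589; -169934/27589 133974/27589 -104654/27589; 139754/27589 -104654/27589 95860/27589]

x̄ = F·x = [8, -3, -5]
P̄ = F·P·Fᵀ + Q = [25 -20 -24; -20 30 34; -24 34 68]
y = z − H·x̄ = [13, 22]
S = H·P̄·Hᵀ + R = [763 456; 456 381]
K = P̄·Hᵀ·S⁻¹ = [1315/27589 -7222/27589; 5670/27589 -1138/27589; 4378/27589 5622/27589]
x' = x̄ + K·y = [78923/27589, -34093/27589, 42653/27589]
P' = (I − K·H)·P̄ = [235554/27589 -169934/27589 139754/27589; -169934/27589 133974/27589 -104654/27589; 139754/27589 -104654/27589 95860/27589]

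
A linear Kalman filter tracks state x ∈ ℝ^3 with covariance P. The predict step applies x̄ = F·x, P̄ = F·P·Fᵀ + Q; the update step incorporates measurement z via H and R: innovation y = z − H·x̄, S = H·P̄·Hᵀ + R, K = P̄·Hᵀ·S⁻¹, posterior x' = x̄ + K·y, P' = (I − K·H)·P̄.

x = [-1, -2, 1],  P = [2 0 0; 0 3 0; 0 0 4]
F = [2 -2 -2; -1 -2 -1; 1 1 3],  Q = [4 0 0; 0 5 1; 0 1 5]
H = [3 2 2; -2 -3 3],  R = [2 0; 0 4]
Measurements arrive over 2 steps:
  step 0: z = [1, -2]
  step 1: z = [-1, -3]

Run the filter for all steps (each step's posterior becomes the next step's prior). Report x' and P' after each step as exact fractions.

step 0: x̄ = F·x = [0, 4, 0]
step 0: P̄ = F·P·Fᵀ + Q = [40 16 -26; 16 23 -19; -26 -19 46]
step 0: y = z − H·x̄ = [-7, 10]
step 0: S = H·P̄·Hᵀ + R = [366 -440; -440 1631]
step 0: K = P̄·Hᵀ·S⁻¹ = [36230/201673 -15698/201673; 10908/201673 -16594/201673; 34768/201673 39921/201673]
step 0: x' = x̄ + K·y = [-410590/201673, 564396/201673, 155834/201673]
step 0: P' = (I − K·H)·P̄ = [1210132/201673 -1282396/201673 -496572/201673; -1282396/201673 1405779/201673 528723/201673; -496572/201673 528723/201673 250903/201673]
step 1: x̄ = F·x = [-2261640/201673, -874036/201673, 621308/201673]
step 1: P̄ = F·P·Fᵀ + Q = [30735476/201673 9441788/201673 -8112784/201673; 9441788/201673 4084680/201673 -2440311/201673; -8112784/201673 -2440311/201673 3510517/201673]
step 1: y = z − H·x̄ = [7088703/201673, -9614331/201673]
step 1: S = H·P̄·Hᵀ + R = [303828978/201673 -351164998/201673; -351164998/201673 446685831/201673]
step 1: K = P̄·Hᵀ·S⁻¹ = [5688661762/30740961109 -3382579856/30740961109; 1527906910/30740961109 -1445546931/30740961109; 5086238086/30740961109 6343834216/30740961109]
step 1: x' = x̄ + K·y = [16469675094/30740961109, -10610551321/30740961109, -28944309442/30740961109]
step 1: P' = (I − K·H)·P̄ = [94790844028/30740961109 -97590696912/30740961109 -38906907368/30740961109; -97590696912/30740961109 107450906397/30740961109 40463045881/30740961109; -38906907368/30740961109 40463045881/30740961109 22983553257/30740961109]

step 0: x' = [-410590/201673, 564396/201673, 155834/201673], P' = [1210132/201673 -1282396/201673 -496572/201673; -1282396/201673 1405779/201673 528723/201673; -496572/201673 528723/201673 250903/201673]
step 1: x' = [16469675094/30740961109, -10610551321/30740961109, -28944309442/30740961109], P' = [94790844028/30740961109 -97590696912/30740961109 -38906907368/30740961109; -97590696912/30740961109 107450906397/30740961109 40463045881/30740961109; -38906907368/30740961109 40463045881/30740961109 22983553257/30740961109]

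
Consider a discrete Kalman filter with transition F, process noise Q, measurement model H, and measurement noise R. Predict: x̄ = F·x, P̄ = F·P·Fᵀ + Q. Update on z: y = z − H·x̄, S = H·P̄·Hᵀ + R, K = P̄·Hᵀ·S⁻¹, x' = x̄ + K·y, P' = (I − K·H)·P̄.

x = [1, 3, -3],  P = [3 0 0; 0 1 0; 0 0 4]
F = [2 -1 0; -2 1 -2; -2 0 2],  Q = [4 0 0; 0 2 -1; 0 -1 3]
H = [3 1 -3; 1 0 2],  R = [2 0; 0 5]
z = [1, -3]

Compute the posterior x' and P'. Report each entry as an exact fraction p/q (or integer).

x' = [-22293/12199, 43962/12199, -1062/1109]
P' = [48085/24398 -130157/24398 35/1109; -130157/24398 479147/24398 1458/1109; 35/1109 1458/1109 625/1109]

x̄ = F·x = [-1, 7, -8]
P̄ = F·P·Fᵀ + Q = [17 -13 -12; -13 31 -5; -12 -5 31]
y = z − H·x̄ = [-27, 14]
S = H·P̄·Hᵀ + R = [633 -194; -194 98]
K = P̄·Hᵀ·S⁻¹ = [2947/12199 9925/24398; -1888/12199 -13201/24398; -156/1109 257/1109]
x' = x̄ + K·y = [-22293/12199, 43962/12199, -1062/1109]
P' = (I − K·H)·P̄ = [48085/24398 -130157/24398 35/1109; -130157/24398 479147/24398 1458/1109; 35/1109 1458/1109 625/1109]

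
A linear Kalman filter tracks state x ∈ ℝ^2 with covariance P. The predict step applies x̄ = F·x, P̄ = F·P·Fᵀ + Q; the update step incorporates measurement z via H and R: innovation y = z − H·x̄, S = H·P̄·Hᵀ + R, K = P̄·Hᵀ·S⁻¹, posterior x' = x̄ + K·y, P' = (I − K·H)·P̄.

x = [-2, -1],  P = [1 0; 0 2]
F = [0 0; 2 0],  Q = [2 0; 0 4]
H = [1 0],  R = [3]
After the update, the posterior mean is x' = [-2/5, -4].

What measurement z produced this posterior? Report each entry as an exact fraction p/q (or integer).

x̄ = F·x = [0, -4]
P̄ = F·P·Fᵀ + Q = [2 0; 0 8]
S = H·P̄·Hᵀ + R = [5]
K = P̄·Hᵀ·S⁻¹ = [2/5; 0]
x' − x̄ = [-2/5, 0] = K·y
y = (KᵀK)⁻¹·Kᵀ·(x' − x̄) = [-1]
z = y + H·x̄ = [-1] + [0] = [-1]

z = [-1]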